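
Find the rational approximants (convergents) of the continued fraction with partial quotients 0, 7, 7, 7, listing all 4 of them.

Using the convergent recurrence p_i = a_i*p_{i-1} + p_{i-2}, q_i = a_i*q_{i-1} + q_{i-2} with p_{-2}=0, p_{-1}=1, q_{-2}=1, q_{-1}=0:
  i=0: a_0=0, p_0 = 0*1 + 0 = 0, q_0 = 0*0 + 1 = 1.
  i=1: a_1=7, p_1 = 7*0 + 1 = 1, q_1 = 7*1 + 0 = 7.
  i=2: a_2=7, p_2 = 7*1 + 0 = 7, q_2 = 7*7 + 1 = 50.
  i=3: a_3=7, p_3 = 7*7 + 1 = 50, q_3 = 7*50 + 7 = 357.

0/1, 1/7, 7/50, 50/357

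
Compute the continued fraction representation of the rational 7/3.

[2; 3]

Run the Euclidean algorithm on 7 and 3; the successive quotients are the partial quotients a_0, a_1, ... (each step inverts the fractional part left over by the previous one):
  7 = 2*3 + 1, so a_0 = 2.
  3 = 3*1 + 0, so a_1 = 3.
The remainder reaches 0 after 2 divisions, so the expansion has 2 partial quotients, read off in order.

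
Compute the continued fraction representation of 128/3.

Run the Euclidean algorithm on 128 and 3; the successive quotients are the partial quotients a_0, a_1, ... (each step inverts the fractional part left over by the previous one):
  128 = 42*3 + 2, so a_0 = 42.
  3 = 1*2 + 1, so a_1 = 1.
  2 = 2*1 + 0, so a_2 = 2.
The remainder reaches 0 after 3 divisions, so the expansion has 3 partial quotients, read off in order.

[42; 1, 2]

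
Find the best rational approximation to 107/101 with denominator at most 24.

18/17

Expand x = 107/101 as a continued fraction with the Euclidean algorithm:
  107 = 1*101 + 6, so a_0 = 1.
  101 = 16*6 + 5, so a_1 = 16.
  6 = 1*5 + 1, so a_2 = 1.
  5 = 5*1 + 0, so a_3 = 5.
so x = [1; 16, 1, 5].
Convergents (p_i = a_i*p_{i-1} + p_{i-2}, q_i = a_i*q_{i-1} + q_{i-2} with p_{-2}=0, p_{-1}=1, q_{-2}=1, q_{-1}=0), until the denominator exceeds 24:
  i=0: a_0=1, p_0 = 1*1 + 0 = 1, q_0 = 1*0 + 1 = 1.
  i=1: a_1=16, p_1 = 16*1 + 1 = 17, q_1 = 16*1 + 0 = 16.
  i=2: a_2=1, p_2 = 1*17 + 1 = 18, q_2 = 1*16 + 1 = 17.
  i=3: a_3=5, p_3 = 5*18 + 17 = 107, q_3 = 5*17 + 16 = 101.
q_3 = 101 > 24, so the last convergent with denominator <= 24 is p_2/q_2 = 18/17.
The closest fraction with denominator <= 24 is either p_2/q_2 or the intermediate fraction (k*p_2 + p_1)/(k*q_2 + q_1) with the largest k >= 1 whose denominator stays <= 24; these approach x as k grows, and every other convergent or intermediate fraction in range is farther away.
Largest k: floor((24 - q_1)/q_2) = floor((24 - 16)/17) = 0.
Since k = 0, no intermediate fraction beyond p_2/q_2 has denominator <= 24, so the convergent 18/17 is the closest (its error is |107*17 - 18*101|/(101*17) = 1/1717).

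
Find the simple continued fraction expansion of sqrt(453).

Write x_i = (sqrt(453) + m_i)/d_i with (m_0, d_0) = (0, 1). a_0 = floor(sqrt(453)) = 21, since 21^2 = 441 <= 453 < 484 = 22^2.
Iterate m_{i+1} = d_i*a_i - m_i, d_{i+1} = (453 - m_{i+1}^2)/d_i, a_{i+1} = floor((a_0 + m_{i+1})/d_{i+1}):
  m_1 = 1*21 - 0 = 21, d_1 = (453 - 21^2)/1 = 12/1 = 12, a_1 = floor((21 + 21)/12) = 3.
  m_2 = 12*3 - 21 = 15, d_2 = (453 - 15^2)/12 = 228/12 = 19, a_2 = floor((21 + 15)/19) = 1.
  m_3 = 19*1 - 15 = 4, d_3 = (453 - 4^2)/19 = 437/19 = 23, a_3 = floor((21 + 4)/23) = 1.
  m_4 = 23*1 - 4 = 19, d_4 = (453 - 19^2)/23 = 92/23 = 4, a_4 = floor((21 + 19)/4) = 10.
  m_5 = 4*10 - 19 = 21, d_5 = (453 - 21^2)/4 = 12/4 = 3, a_5 = floor((21 + 21)/3) = 14.
  m_6 = 3*14 - 21 = 21, d_6 = (453 - 21^2)/3 = 12/3 = 4, a_6 = floor((21 + 21)/4) = 10.
  m_7 = 4*10 - 21 = 19, d_7 = (453 - 19^2)/4 = 92/4 = 23, a_7 = floor((21 + 19)/23) = 1.
  m_8 = 23*1 - 19 = 4, d_8 = (453 - 4^2)/23 = 437/23 = 19, a_8 = floor((21 + 4)/19) = 1.
  m_9 = 19*1 - 4 = 15, d_9 = (453 - 15^2)/19 = 228/19 = 12, a_9 = floor((21 + 15)/12) = 3.
  m_10 = 12*3 - 15 = 21, d_10 = (453 - 21^2)/12 = 12/12 = 1, a_10 = floor((21 + 21)/1) = 42.
  m_11 = 1*42 - 21 = 21, d_11 = (453 - 21^2)/1 = 12/1 = 12: (m_11, d_11) = (m_1, d_1) = (21, 12), so from here the quotients repeat a_1, ..., a_10; the period length is 10.
Hence the expansion of sqrt(453) is a_0 = 21 followed by the repeating block 3, 1, 1, 10, 14, 10, 1, 1, 3, 42 (period 10).

[21; (3, 1, 1, 10, 14, 10, 1, 1, 3, 42)]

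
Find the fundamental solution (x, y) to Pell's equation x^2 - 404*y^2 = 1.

(x, y) = (201, 10)

First expand sqrt(404) as a continued fraction. With x_i = (sqrt(404) + m_i)/d_i and (m_0, d_0) = (0, 1): a_0 = floor(sqrt(404)) = 20, since 20^2 = 400 <= 404 < 441 = 21^2.
Iterate m_{i+1} = d_i*a_i - m_i, d_{i+1} = (404 - m_{i+1}^2)/d_i, a_{i+1} = floor((a_0 + m_{i+1})/d_{i+1}):
  m_1 = 1*20 - 0 = 20, d_1 = (404 - 20^2)/1 = 4/1 = 4, a_1 = floor((20 + 20)/4) = 10.
  m_2 = 4*10 - 20 = 20, d_2 = (404 - 20^2)/4 = 4/4 = 1, a_2 = floor((20 + 20)/1) = 40.
  m_3 = 1*40 - 20 = 20, d_3 = (404 - 20^2)/1 = 4/1 = 4: (m_3, d_3) = (m_1, d_1) = (20, 4), so from here the quotients repeat a_1, a_2; the period length is 2.
So sqrt(404) = [20; (10, 40)] with period length k = 2.
k is even, so the fundamental solution of x^2 - 404y^2 = 1 is (p_{k-1}, q_{k-1}) = (p_1, q_1); compute convergents through index 1.
Convergents (p_i = a_i*p_{i-1} + p_{i-2}, q_i = a_i*q_{i-1} + q_{i-2} with p_{-2}=0, p_{-1}=1, q_{-2}=1, q_{-1}=0):
  i=0: a_0=20, p_0 = 20*1 + 0 = 20, q_0 = 20*0 + 1 = 1.
  i=1: a_1=10, p_1 = 10*20 + 1 = 201, q_1 = 10*1 + 0 = 10.
Check: 201^2 - 404*10^2 = 40401 - 40400 = 1, so (x, y) = (201, 10) solves the equation, and by the theorem it is the least positive solution.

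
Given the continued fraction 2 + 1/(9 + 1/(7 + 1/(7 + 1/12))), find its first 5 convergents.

Using the convergent recurrence p_i = a_i*p_{i-1} + p_{i-2}, q_i = a_i*q_{i-1} + q_{i-2} with p_{-2}=0, p_{-1}=1, q_{-2}=1, q_{-1}=0:
  i=0: a_0=2, p_0 = 2*1 + 0 = 2, q_0 = 2*0 + 1 = 1.
  i=1: a_1=9, p_1 = 9*2 + 1 = 19, q_1 = 9*1 + 0 = 9.
  i=2: a_2=7, p_2 = 7*19 + 2 = 135, q_2 = 7*9 + 1 = 64.
  i=3: a_3=7, p_3 = 7*135 + 19 = 964, q_3 = 7*64 + 9 = 457.
  i=4: a_4=12, p_4 = 12*964 + 135 = 11703, q_4 = 12*457 + 64 = 5548.

2/1, 19/9, 135/64, 964/457, 11703/5548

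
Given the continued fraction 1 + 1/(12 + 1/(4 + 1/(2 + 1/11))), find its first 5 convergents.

Using the convergent recurrence p_i = a_i*p_{i-1} + p_{i-2}, q_i = a_i*q_{i-1} + q_{i-2} with p_{-2}=0, p_{-1}=1, q_{-2}=1, q_{-1}=0:
  i=0: a_0=1, p_0 = 1*1 + 0 = 1, q_0 = 1*0 + 1 = 1.
  i=1: a_1=12, p_1 = 12*1 + 1 = 13, q_1 = 12*1 + 0 = 12.
  i=2: a_2=4, p_2 = 4*13 + 1 = 53, q_2 = 4*12 + 1 = 49.
  i=3: a_3=2, p_3 = 2*53 + 13 = 119, q_3 = 2*49 + 12 = 110.
  i=4: a_4=11, p_4 = 11*119 + 53 = 1362, q_4 = 11*110 + 49 = 1259.

1/1, 13/12, 53/49, 119/110, 1362/1259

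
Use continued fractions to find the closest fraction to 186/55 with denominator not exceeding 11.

Expand x = 186/55 as a continued fraction with the Euclidean algorithm:
  186 = 3*55 + 21, so a_0 = 3.
  55 = 2*21 + 13, so a_1 = 2.
  21 = 1*13 + 8, so a_2 = 1.
  13 = 1*8 + 5, so a_3 = 1.
  8 = 1*5 + 3, so a_4 = 1.
  5 = 1*3 + 2, so a_5 = 1.
  3 = 1*2 + 1, so a_6 = 1.
  2 = 2*1 + 0, so a_7 = 2.
so x = [3; 2, 1, 1, 1, 1, 1, 2].
Convergents (p_i = a_i*p_{i-1} + p_{i-2}, q_i = a_i*q_{i-1} + q_{i-2} with p_{-2}=0, p_{-1}=1, q_{-2}=1, q_{-1}=0), until the denominator exceeds 11:
  i=0: a_0=3, p_0 = 3*1 + 0 = 3, q_0 = 3*0 + 1 = 1.
  i=1: a_1=2, p_1 = 2*3 + 1 = 7, q_1 = 2*1 + 0 = 2.
  i=2: a_2=1, p_2 = 1*7 + 3 = 10, q_2 = 1*2 + 1 = 3.
  i=3: a_3=1, p_3 = 1*10 + 7 = 17, q_3 = 1*3 + 2 = 5.
  i=4: a_4=1, p_4 = 1*17 + 10 = 27, q_4 = 1*5 + 3 = 8.
  i=5: a_5=1, p_5 = 1*27 + 17 = 44, q_5 = 1*8 + 5 = 13.
q_5 = 13 > 11, so the last convergent with denominator <= 11 is p_4/q_4 = 27/8.
The closest fraction with denominator <= 11 is either p_4/q_4 or the intermediate fraction (k*p_4 + p_3)/(k*q_4 + q_3) with the largest k >= 1 whose denominator stays <= 11; these approach x as k grows, and every other convergent or intermediate fraction in range is farther away.
Largest k: floor((11 - q_3)/q_4) = floor((11 - 5)/8) = 0.
Since k = 0, no intermediate fraction beyond p_4/q_4 has denominator <= 11, so the convergent 27/8 is the closest (its error is |186*8 - 27*55|/(55*8) = 3/440).

27/8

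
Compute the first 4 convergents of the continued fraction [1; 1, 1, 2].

1/1, 2/1, 3/2, 8/5

Using the convergent recurrence p_i = a_i*p_{i-1} + p_{i-2}, q_i = a_i*q_{i-1} + q_{i-2} with p_{-2}=0, p_{-1}=1, q_{-2}=1, q_{-1}=0:
  i=0: a_0=1, p_0 = 1*1 + 0 = 1, q_0 = 1*0 + 1 = 1.
  i=1: a_1=1, p_1 = 1*1 + 1 = 2, q_1 = 1*1 + 0 = 1.
  i=2: a_2=1, p_2 = 1*2 + 1 = 3, q_2 = 1*1 + 1 = 2.
  i=3: a_3=2, p_3 = 2*3 + 2 = 8, q_3 = 2*2 + 1 = 5.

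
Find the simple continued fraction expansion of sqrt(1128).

[33; (1, 1, 2, 2, 2, 1, 1, 66)]

Write x_i = (sqrt(1128) + m_i)/d_i with (m_0, d_0) = (0, 1). a_0 = floor(sqrt(1128)) = 33, since 33^2 = 1089 <= 1128 < 1156 = 34^2.
Iterate m_{i+1} = d_i*a_i - m_i, d_{i+1} = (1128 - m_{i+1}^2)/d_i, a_{i+1} = floor((a_0 + m_{i+1})/d_{i+1}):
  m_1 = 1*33 - 0 = 33, d_1 = (1128 - 33^2)/1 = 39/1 = 39, a_1 = floor((33 + 33)/39) = 1.
  m_2 = 39*1 - 33 = 6, d_2 = (1128 - 6^2)/39 = 1092/39 = 28, a_2 = floor((33 + 6)/28) = 1.
  m_3 = 28*1 - 6 = 22, d_3 = (1128 - 22^2)/28 = 644/28 = 23, a_3 = floor((33 + 22)/23) = 2.
  m_4 = 23*2 - 22 = 24, d_4 = (1128 - 24^2)/23 = 552/23 = 24, a_4 = floor((33 + 24)/24) = 2.
  m_5 = 24*2 - 24 = 24, d_5 = (1128 - 24^2)/24 = 552/24 = 23, a_5 = floor((33 + 24)/23) = 2.
  m_6 = 23*2 - 24 = 22, d_6 = (1128 - 22^2)/23 = 644/23 = 28, a_6 = floor((33 + 22)/28) = 1.
  m_7 = 28*1 - 22 = 6, d_7 = (1128 - 6^2)/28 = 1092/28 = 39, a_7 = floor((33 + 6)/39) = 1.
  m_8 = 39*1 - 6 = 33, d_8 = (1128 - 33^2)/39 = 39/39 = 1, a_8 = floor((33 + 33)/1) = 66.
  m_9 = 1*66 - 33 = 33, d_9 = (1128 - 33^2)/1 = 39/1 = 39: (m_9, d_9) = (m_1, d_1) = (33, 39), so from here the quotients repeat a_1, ..., a_8; the period length is 8.
Hence the expansion of sqrt(1128) is a_0 = 33 followed by the repeating block 1, 1, 2, 2, 2, 1, 1, 66 (period 8).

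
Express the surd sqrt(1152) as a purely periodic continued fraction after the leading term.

[33; (1, 15, 1, 66)]

Write x_i = (sqrt(1152) + m_i)/d_i with (m_0, d_0) = (0, 1). a_0 = floor(sqrt(1152)) = 33, since 33^2 = 1089 <= 1152 < 1156 = 34^2.
Iterate m_{i+1} = d_i*a_i - m_i, d_{i+1} = (1152 - m_{i+1}^2)/d_i, a_{i+1} = floor((a_0 + m_{i+1})/d_{i+1}):
  m_1 = 1*33 - 0 = 33, d_1 = (1152 - 33^2)/1 = 63/1 = 63, a_1 = floor((33 + 33)/63) = 1.
  m_2 = 63*1 - 33 = 30, d_2 = (1152 - 30^2)/63 = 252/63 = 4, a_2 = floor((33 + 30)/4) = 15.
  m_3 = 4*15 - 30 = 30, d_3 = (1152 - 30^2)/4 = 252/4 = 63, a_3 = floor((33 + 30)/63) = 1.
  m_4 = 63*1 - 30 = 33, d_4 = (1152 - 33^2)/63 = 63/63 = 1, a_4 = floor((33 + 33)/1) = 66.
  m_5 = 1*66 - 33 = 33, d_5 = (1152 - 33^2)/1 = 63/1 = 63: (m_5, d_5) = (m_1, d_1) = (33, 63), so from here the quotients repeat a_1, ..., a_4; the period length is 4.
Hence the expansion of sqrt(1152) is a_0 = 33 followed by the repeating block 1, 15, 1, 66 (period 4).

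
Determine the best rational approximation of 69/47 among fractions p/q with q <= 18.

22/15

Expand x = 69/47 as a continued fraction with the Euclidean algorithm:
  69 = 1*47 + 22, so a_0 = 1.
  47 = 2*22 + 3, so a_1 = 2.
  22 = 7*3 + 1, so a_2 = 7.
  3 = 3*1 + 0, so a_3 = 3.
so x = [1; 2, 7, 3].
Convergents (p_i = a_i*p_{i-1} + p_{i-2}, q_i = a_i*q_{i-1} + q_{i-2} with p_{-2}=0, p_{-1}=1, q_{-2}=1, q_{-1}=0), until the denominator exceeds 18:
  i=0: a_0=1, p_0 = 1*1 + 0 = 1, q_0 = 1*0 + 1 = 1.
  i=1: a_1=2, p_1 = 2*1 + 1 = 3, q_1 = 2*1 + 0 = 2.
  i=2: a_2=7, p_2 = 7*3 + 1 = 22, q_2 = 7*2 + 1 = 15.
  i=3: a_3=3, p_3 = 3*22 + 3 = 69, q_3 = 3*15 + 2 = 47.
q_3 = 47 > 18, so the last convergent with denominator <= 18 is p_2/q_2 = 22/15.
The closest fraction with denominator <= 18 is either p_2/q_2 or the intermediate fraction (k*p_2 + p_1)/(k*q_2 + q_1) with the largest k >= 1 whose denominator stays <= 18; these approach x as k grows, and every other convergent or intermediate fraction in range is farther away.
Largest k: floor((18 - q_1)/q_2) = floor((18 - 2)/15) = 1.
That gives (1*22 + 3)/(1*15 + 2) = 25/17.
Compare the errors: |x - 22/15| = |69*15 - 22*47|/(47*15) = 1/705, and |x - 25/17| = |69*17 - 25*47|/(47*17) = 2/799.
Cross-multiplying, 1*799 = 799 < 1410 = 2*705, so 1/705 is smaller: the convergent 22/15 is closer to x than 25/17.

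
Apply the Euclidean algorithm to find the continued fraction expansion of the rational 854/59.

[14; 2, 9, 3]

Run the Euclidean algorithm on 854 and 59; the successive quotients are the partial quotients a_0, a_1, ... (each step inverts the fractional part left over by the previous one):
  854 = 14*59 + 28, so a_0 = 14.
  59 = 2*28 + 3, so a_1 = 2.
  28 = 9*3 + 1, so a_2 = 9.
  3 = 3*1 + 0, so a_3 = 3.
The remainder reaches 0 after 4 divisions, so the expansion has 4 partial quotients, read off in order.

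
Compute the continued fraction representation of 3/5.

Run the Euclidean algorithm on 3 and 5; the successive quotients are the partial quotients a_0, a_1, ... (each step inverts the fractional part left over by the previous one):
  3 = 0*5 + 3, so a_0 = 0.
  5 = 1*3 + 2, so a_1 = 1.
  3 = 1*2 + 1, so a_2 = 1.
  2 = 2*1 + 0, so a_3 = 2.
The remainder reaches 0 after 4 divisions, so the expansion has 4 partial quotients, read off in order.

[0; 1, 1, 2]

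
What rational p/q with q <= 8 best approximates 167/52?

Expand x = 167/52 as a continued fraction with the Euclidean algorithm:
  167 = 3*52 + 11, so a_0 = 3.
  52 = 4*11 + 8, so a_1 = 4.
  11 = 1*8 + 3, so a_2 = 1.
  8 = 2*3 + 2, so a_3 = 2.
  3 = 1*2 + 1, so a_4 = 1.
  2 = 2*1 + 0, so a_5 = 2.
so x = [3; 4, 1, 2, 1, 2].
Convergents (p_i = a_i*p_{i-1} + p_{i-2}, q_i = a_i*q_{i-1} + q_{i-2} with p_{-2}=0, p_{-1}=1, q_{-2}=1, q_{-1}=0), until the denominator exceeds 8:
  i=0: a_0=3, p_0 = 3*1 + 0 = 3, q_0 = 3*0 + 1 = 1.
  i=1: a_1=4, p_1 = 4*3 + 1 = 13, q_1 = 4*1 + 0 = 4.
  i=2: a_2=1, p_2 = 1*13 + 3 = 16, q_2 = 1*4 + 1 = 5.
  i=3: a_3=2, p_3 = 2*16 + 13 = 45, q_3 = 2*5 + 4 = 14.
q_3 = 14 > 8, so the last convergent with denominator <= 8 is p_2/q_2 = 16/5.
The closest fraction with denominator <= 8 is either p_2/q_2 or the intermediate fraction (k*p_2 + p_1)/(k*q_2 + q_1) with the largest k >= 1 whose denominator stays <= 8; these approach x as k grows, and every other convergent or intermediate fraction in range is farther away.
Largest k: floor((8 - q_1)/q_2) = floor((8 - 4)/5) = 0.
Since k = 0, no intermediate fraction beyond p_2/q_2 has denominator <= 8, so the convergent 16/5 is the closest (its error is |167*5 - 16*52|/(52*5) = 3/260).

16/5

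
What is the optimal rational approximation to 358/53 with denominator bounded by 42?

Expand x = 358/53 as a continued fraction with the Euclidean algorithm:
  358 = 6*53 + 40, so a_0 = 6.
  53 = 1*40 + 13, so a_1 = 1.
  40 = 3*13 + 1, so a_2 = 3.
  13 = 13*1 + 0, so a_3 = 13.
so x = [6; 1, 3, 13].
Convergents (p_i = a_i*p_{i-1} + p_{i-2}, q_i = a_i*q_{i-1} + q_{i-2} with p_{-2}=0, p_{-1}=1, q_{-2}=1, q_{-1}=0), until the denominator exceeds 42:
  i=0: a_0=6, p_0 = 6*1 + 0 = 6, q_0 = 6*0 + 1 = 1.
  i=1: a_1=1, p_1 = 1*6 + 1 = 7, q_1 = 1*1 + 0 = 1.
  i=2: a_2=3, p_2 = 3*7 + 6 = 27, q_2 = 3*1 + 1 = 4.
  i=3: a_3=13, p_3 = 13*27 + 7 = 358, q_3 = 13*4 + 1 = 53.
q_3 = 53 > 42, so the last convergent with denominator <= 42 is p_2/q_2 = 27/4.
The closest fraction with denominator <= 42 is either p_2/q_2 or the intermediate fraction (k*p_2 + p_1)/(k*q_2 + q_1) with the largest k >= 1 whose denominator stays <= 42; these approach x as k grows, and every other convergent or intermediate fraction in range is farther away.
Largest k: floor((42 - q_1)/q_2) = floor((42 - 1)/4) = 10.
That gives (10*27 + 7)/(10*4 + 1) = 277/41.
Compare the errors: |x - 27/4| = |358*4 - 27*53|/(53*4) = 1/212, and |x - 277/41| = |358*41 - 277*53|/(53*41) = 3/2173.
Cross-multiplying, 3*212 = 636 < 2173 = 1*2173, so 3/2173 is smaller: the intermediate fraction 277/41 is closer to x than 27/4.

277/41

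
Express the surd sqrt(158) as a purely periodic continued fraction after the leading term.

Write x_i = (sqrt(158) + m_i)/d_i with (m_0, d_0) = (0, 1). a_0 = floor(sqrt(158)) = 12, since 12^2 = 144 <= 158 < 169 = 13^2.
Iterate m_{i+1} = d_i*a_i - m_i, d_{i+1} = (158 - m_{i+1}^2)/d_i, a_{i+1} = floor((a_0 + m_{i+1})/d_{i+1}):
  m_1 = 1*12 - 0 = 12, d_1 = (158 - 12^2)/1 = 14/1 = 14, a_1 = floor((12 + 12)/14) = 1.
  m_2 = 14*1 - 12 = 2, d_2 = (158 - 2^2)/14 = 154/14 = 11, a_2 = floor((12 + 2)/11) = 1.
  m_3 = 11*1 - 2 = 9, d_3 = (158 - 9^2)/11 = 77/11 = 7, a_3 = floor((12 + 9)/7) = 3.
  m_4 = 7*3 - 9 = 12, d_4 = (158 - 12^2)/7 = 14/7 = 2, a_4 = floor((12 + 12)/2) = 12.
  m_5 = 2*12 - 12 = 12, d_5 = (158 - 12^2)/2 = 14/2 = 7, a_5 = floor((12 + 12)/7) = 3.
  m_6 = 7*3 - 12 = 9, d_6 = (158 - 9^2)/7 = 77/7 = 11, a_6 = floor((12 + 9)/11) = 1.
  m_7 = 11*1 - 9 = 2, d_7 = (158 - 2^2)/11 = 154/11 = 14, a_7 = floor((12 + 2)/14) = 1.
  m_8 = 14*1 - 2 = 12, d_8 = (158 - 12^2)/14 = 14/14 = 1, a_8 = floor((12 + 12)/1) = 24.
  m_9 = 1*24 - 12 = 12, d_9 = (158 - 12^2)/1 = 14/1 = 14: (m_9, d_9) = (m_1, d_1) = (12, 14), so from here the quotients repeat a_1, ..., a_8; the period length is 8.
Hence the expansion of sqrt(158) is a_0 = 12 followed by the repeating block 1, 1, 3, 12, 3, 1, 1, 24 (period 8).

[12; (1, 1, 3, 12, 3, 1, 1, 24)]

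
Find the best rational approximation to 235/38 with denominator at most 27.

Expand x = 235/38 as a continued fraction with the Euclidean algorithm:
  235 = 6*38 + 7, so a_0 = 6.
  38 = 5*7 + 3, so a_1 = 5.
  7 = 2*3 + 1, so a_2 = 2.
  3 = 3*1 + 0, so a_3 = 3.
so x = [6; 5, 2, 3].
Convergents (p_i = a_i*p_{i-1} + p_{i-2}, q_i = a_i*q_{i-1} + q_{i-2} with p_{-2}=0, p_{-1}=1, q_{-2}=1, q_{-1}=0), until the denominator exceeds 27:
  i=0: a_0=6, p_0 = 6*1 + 0 = 6, q_0 = 6*0 + 1 = 1.
  i=1: a_1=5, p_1 = 5*6 + 1 = 31, q_1 = 5*1 + 0 = 5.
  i=2: a_2=2, p_2 = 2*31 + 6 = 68, q_2 = 2*5 + 1 = 11.
  i=3: a_3=3, p_3 = 3*68 + 31 = 235, q_3 = 3*11 + 5 = 38.
q_3 = 38 > 27, so the last convergent with denominator <= 27 is p_2/q_2 = 68/11.
The closest fraction with denominator <= 27 is either p_2/q_2 or the intermediate fraction (k*p_2 + p_1)/(k*q_2 + q_1) with the largest k >= 1 whose denominator stays <= 27; these approach x as k grows, and every other convergent or intermediate fraction in range is farther away.
Largest k: floor((27 - q_1)/q_2) = floor((27 - 5)/11) = 2.
That gives (2*68 + 31)/(2*11 + 5) = 167/27.
Compare the errors: |x - 68/11| = |235*11 - 68*38|/(38*11) = 1/418, and |x - 167/27| = |235*27 - 167*38|/(38*27) = 1/1026.
Cross-multiplying, 1*418 = 418 < 1026 = 1*1026, so 1/1026 is smaller: the intermediate fraction 167/27 is closer to x than 68/11.

167/27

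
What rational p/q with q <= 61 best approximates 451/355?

Expand x = 451/355 as a continued fraction with the Euclidean algorithm:
  451 = 1*355 + 96, so a_0 = 1.
  355 = 3*96 + 67, so a_1 = 3.
  96 = 1*67 + 29, so a_2 = 1.
  67 = 2*29 + 9, so a_3 = 2.
  29 = 3*9 + 2, so a_4 = 3.
  9 = 4*2 + 1, so a_5 = 4.
  2 = 2*1 + 0, so a_6 = 2.
so x = [1; 3, 1, 2, 3, 4, 2].
Convergents (p_i = a_i*p_{i-1} + p_{i-2}, q_i = a_i*q_{i-1} + q_{i-2} with p_{-2}=0, p_{-1}=1, q_{-2}=1, q_{-1}=0), until the denominator exceeds 61:
  i=0: a_0=1, p_0 = 1*1 + 0 = 1, q_0 = 1*0 + 1 = 1.
  i=1: a_1=3, p_1 = 3*1 + 1 = 4, q_1 = 3*1 + 0 = 3.
  i=2: a_2=1, p_2 = 1*4 + 1 = 5, q_2 = 1*3 + 1 = 4.
  i=3: a_3=2, p_3 = 2*5 + 4 = 14, q_3 = 2*4 + 3 = 11.
  i=4: a_4=3, p_4 = 3*14 + 5 = 47, q_4 = 3*11 + 4 = 37.
  i=5: a_5=4, p_5 = 4*47 + 14 = 202, q_5 = 4*37 + 11 = 159.
q_5 = 159 > 61, so the last convergent with denominator <= 61 is p_4/q_4 = 47/37.
The closest fraction with denominator <= 61 is either p_4/q_4 or the intermediate fraction (k*p_4 + p_3)/(k*q_4 + q_3) with the largest k >= 1 whose denominator stays <= 61; these approach x as k grows, and every other convergent or intermediate fraction in range is farther away.
Largest k: floor((61 - q_3)/q_4) = floor((61 - 11)/37) = 1.
That gives (1*47 + 14)/(1*37 + 11) = 61/48.
Compare the errors: |x - 47/37| = |451*37 - 47*355|/(355*37) = 2/13135, and |x - 61/48| = |451*48 - 61*355|/(355*48) = 7/17040.
Cross-multiplying, 2*17040 = 34080 < 91945 = 7*13135, so 2/13135 is smaller: the convergent 47/37 is closer to x than 61/48.

47/37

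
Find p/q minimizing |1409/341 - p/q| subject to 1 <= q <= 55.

219/53

Expand x = 1409/341 as a continued fraction with the Euclidean algorithm:
  1409 = 4*341 + 45, so a_0 = 4.
  341 = 7*45 + 26, so a_1 = 7.
  45 = 1*26 + 19, so a_2 = 1.
  26 = 1*19 + 7, so a_3 = 1.
  19 = 2*7 + 5, so a_4 = 2.
  7 = 1*5 + 2, so a_5 = 1.
  5 = 2*2 + 1, so a_6 = 2.
  2 = 2*1 + 0, so a_7 = 2.
so x = [4; 7, 1, 1, 2, 1, 2, 2].
Convergents (p_i = a_i*p_{i-1} + p_{i-2}, q_i = a_i*q_{i-1} + q_{i-2} with p_{-2}=0, p_{-1}=1, q_{-2}=1, q_{-1}=0), until the denominator exceeds 55:
  i=0: a_0=4, p_0 = 4*1 + 0 = 4, q_0 = 4*0 + 1 = 1.
  i=1: a_1=7, p_1 = 7*4 + 1 = 29, q_1 = 7*1 + 0 = 7.
  i=2: a_2=1, p_2 = 1*29 + 4 = 33, q_2 = 1*7 + 1 = 8.
  i=3: a_3=1, p_3 = 1*33 + 29 = 62, q_3 = 1*8 + 7 = 15.
  i=4: a_4=2, p_4 = 2*62 + 33 = 157, q_4 = 2*15 + 8 = 38.
  i=5: a_5=1, p_5 = 1*157 + 62 = 219, q_5 = 1*38 + 15 = 53.
  i=6: a_6=2, p_6 = 2*219 + 157 = 595, q_6 = 2*53 + 38 = 144.
q_6 = 144 > 55, so the last convergent with denominator <= 55 is p_5/q_5 = 219/53.
The closest fraction with denominator <= 55 is either p_5/q_5 or the intermediate fraction (k*p_5 + p_4)/(k*q_5 + q_4) with the largest k >= 1 whose denominator stays <= 55; these approach x as k grows, and every other convergent or intermediate fraction in range is farther away.
Largest k: floor((55 - q_4)/q_5) = floor((55 - 38)/53) = 0.
Since k = 0, no intermediate fraction beyond p_5/q_5 has denominator <= 55, so the convergent 219/53 is the closest (its error is |1409*53 - 219*341|/(341*53) = 2/18073).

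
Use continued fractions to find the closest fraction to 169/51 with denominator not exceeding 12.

Expand x = 169/51 as a continued fraction with the Euclidean algorithm:
  169 = 3*51 + 16, so a_0 = 3.
  51 = 3*16 + 3, so a_1 = 3.
  16 = 5*3 + 1, so a_2 = 5.
  3 = 3*1 + 0, so a_3 = 3.
so x = [3; 3, 5, 3].
Convergents (p_i = a_i*p_{i-1} + p_{i-2}, q_i = a_i*q_{i-1} + q_{i-2} with p_{-2}=0, p_{-1}=1, q_{-2}=1, q_{-1}=0), until the denominator exceeds 12:
  i=0: a_0=3, p_0 = 3*1 + 0 = 3, q_0 = 3*0 + 1 = 1.
  i=1: a_1=3, p_1 = 3*3 + 1 = 10, q_1 = 3*1 + 0 = 3.
  i=2: a_2=5, p_2 = 5*10 + 3 = 53, q_2 = 5*3 + 1 = 16.
q_2 = 16 > 12, so the last convergent with denominator <= 12 is p_1/q_1 = 10/3.
The closest fraction with denominator <= 12 is either p_1/q_1 or the intermediate fraction (k*p_1 + p_0)/(k*q_1 + q_0) with the largest k >= 1 whose denominator stays <= 12; these approach x as k grows, and every other convergent or intermediate fraction in range is farther away.
Largest k: floor((12 - q_0)/q_1) = floor((12 - 1)/3) = 3.
That gives (3*10 + 3)/(3*3 + 1) = 33/10.
Compare the errors: |x - 10/3| = |169*3 - 10*51|/(51*3) = 3/153, and |x - 33/10| = |169*10 - 33*51|/(51*10) = 7/510.
Cross-multiplying, 7*153 = 1071 < 1530 = 3*510, so 7/510 is smaller: the intermediate fraction 33/10 is closer to x than 10/3.

33/10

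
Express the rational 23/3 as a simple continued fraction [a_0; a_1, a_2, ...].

[7; 1, 2]

Run the Euclidean algorithm on 23 and 3; the successive quotients are the partial quotients a_0, a_1, ... (each step inverts the fractional part left over by the previous one):
  23 = 7*3 + 2, so a_0 = 7.
  3 = 1*2 + 1, so a_1 = 1.
  2 = 2*1 + 0, so a_2 = 2.
The remainder reaches 0 after 3 divisions, so the expansion has 3 partial quotients, read off in order.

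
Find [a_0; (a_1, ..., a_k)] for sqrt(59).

Write x_i = (sqrt(59) + m_i)/d_i with (m_0, d_0) = (0, 1). a_0 = floor(sqrt(59)) = 7, since 7^2 = 49 <= 59 < 64 = 8^2.
Iterate m_{i+1} = d_i*a_i - m_i, d_{i+1} = (59 - m_{i+1}^2)/d_i, a_{i+1} = floor((a_0 + m_{i+1})/d_{i+1}):
  m_1 = 1*7 - 0 = 7, d_1 = (59 - 7^2)/1 = 10/1 = 10, a_1 = floor((7 + 7)/10) = 1.
  m_2 = 10*1 - 7 = 3, d_2 = (59 - 3^2)/10 = 50/10 = 5, a_2 = floor((7 + 3)/5) = 2.
  m_3 = 5*2 - 3 = 7, d_3 = (59 - 7^2)/5 = 10/5 = 2, a_3 = floor((7 + 7)/2) = 7.
  m_4 = 2*7 - 7 = 7, d_4 = (59 - 7^2)/2 = 10/2 = 5, a_4 = floor((7 + 7)/5) = 2.
  m_5 = 5*2 - 7 = 3, d_5 = (59 - 3^2)/5 = 50/5 = 10, a_5 = floor((7 + 3)/10) = 1.
  m_6 = 10*1 - 3 = 7, d_6 = (59 - 7^2)/10 = 10/10 = 1, a_6 = floor((7 + 7)/1) = 14.
  m_7 = 1*14 - 7 = 7, d_7 = (59 - 7^2)/1 = 10/1 = 10: (m_7, d_7) = (m_1, d_1) = (7, 10), so from here the quotients repeat a_1, ..., a_6; the period length is 6.
Hence the expansion of sqrt(59) is a_0 = 7 followed by the repeating block 1, 2, 7, 2, 1, 14 (period 6).

[7; (1, 2, 7, 2, 1, 14)]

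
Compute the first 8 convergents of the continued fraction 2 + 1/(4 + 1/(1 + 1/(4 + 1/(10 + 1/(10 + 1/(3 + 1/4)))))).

Using the convergent recurrence p_i = a_i*p_{i-1} + p_{i-2}, q_i = a_i*q_{i-1} + q_{i-2} with p_{-2}=0, p_{-1}=1, q_{-2}=1, q_{-1}=0:
  i=0: a_0=2, p_0 = 2*1 + 0 = 2, q_0 = 2*0 + 1 = 1.
  i=1: a_1=4, p_1 = 4*2 + 1 = 9, q_1 = 4*1 + 0 = 4.
  i=2: a_2=1, p_2 = 1*9 + 2 = 11, q_2 = 1*4 + 1 = 5.
  i=3: a_3=4, p_3 = 4*11 + 9 = 53, q_3 = 4*5 + 4 = 24.
  i=4: a_4=10, p_4 = 10*53 + 11 = 541, q_4 = 10*24 + 5 = 245.
  i=5: a_5=10, p_5 = 10*541 + 53 = 5463, q_5 = 10*245 + 24 = 2474.
  i=6: a_6=3, p_6 = 3*5463 + 541 = 16930, q_6 = 3*2474 + 245 = 7667.
  i=7: a_7=4, p_7 = 4*16930 + 5463 = 73183, q_7 = 4*7667 + 2474 = 33142.

2/1, 9/4, 11/5, 53/24, 541/245, 5463/2474, 16930/7667, 73183/33142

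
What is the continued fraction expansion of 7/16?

Run the Euclidean algorithm on 7 and 16; the successive quotients are the partial quotients a_0, a_1, ... (each step inverts the fractional part left over by the previous one):
  7 = 0*16 + 7, so a_0 = 0.
  16 = 2*7 + 2, so a_1 = 2.
  7 = 3*2 + 1, so a_2 = 3.
  2 = 2*1 + 0, so a_3 = 2.
The remainder reaches 0 after 4 divisions, so the expansion has 4 partial quotients, read off in order.

[0; 2, 3, 2]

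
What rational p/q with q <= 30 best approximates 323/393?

Expand x = 323/393 as a continued fraction with the Euclidean algorithm:
  323 = 0*393 + 323, so a_0 = 0.
  393 = 1*323 + 70, so a_1 = 1.
  323 = 4*70 + 43, so a_2 = 4.
  70 = 1*43 + 27, so a_3 = 1.
  43 = 1*27 + 16, so a_4 = 1.
  27 = 1*16 + 11, so a_5 = 1.
  16 = 1*11 + 5, so a_6 = 1.
  11 = 2*5 + 1, so a_7 = 2.
  5 = 5*1 + 0, so a_8 = 5.
so x = [0; 1, 4, 1, 1, 1, 1, 2, 5].
Convergents (p_i = a_i*p_{i-1} + p_{i-2}, q_i = a_i*q_{i-1} + q_{i-2} with p_{-2}=0, p_{-1}=1, q_{-2}=1, q_{-1}=0), until the denominator exceeds 30:
  i=0: a_0=0, p_0 = 0*1 + 0 = 0, q_0 = 0*0 + 1 = 1.
  i=1: a_1=1, p_1 = 1*0 + 1 = 1, q_1 = 1*1 + 0 = 1.
  i=2: a_2=4, p_2 = 4*1 + 0 = 4, q_2 = 4*1 + 1 = 5.
  i=3: a_3=1, p_3 = 1*4 + 1 = 5, q_3 = 1*5 + 1 = 6.
  i=4: a_4=1, p_4 = 1*5 + 4 = 9, q_4 = 1*6 + 5 = 11.
  i=5: a_5=1, p_5 = 1*9 + 5 = 14, q_5 = 1*11 + 6 = 17.
  i=6: a_6=1, p_6 = 1*14 + 9 = 23, q_6 = 1*17 + 11 = 28.
  i=7: a_7=2, p_7 = 2*23 + 14 = 60, q_7 = 2*28 + 17 = 73.
q_7 = 73 > 30, so the last convergent with denominator <= 30 is p_6/q_6 = 23/28.
The closest fraction with denominator <= 30 is either p_6/q_6 or the intermediate fraction (k*p_6 + p_5)/(k*q_6 + q_5) with the largest k >= 1 whose denominator stays <= 30; these approach x as k grows, and every other convergent or intermediate fraction in range is farther away.
Largest k: floor((30 - q_5)/q_6) = floor((30 - 17)/28) = 0.
Since k = 0, no intermediate fraction beyond p_6/q_6 has denominator <= 30, so the convergent 23/28 is the closest (its error is |323*28 - 23*393|/(393*28) = 5/11004).

23/28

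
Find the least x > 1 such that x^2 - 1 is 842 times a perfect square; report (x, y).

First expand sqrt(842) as a continued fraction. With x_i = (sqrt(842) + m_i)/d_i and (m_0, d_0) = (0, 1): a_0 = floor(sqrt(842)) = 29, since 29^2 = 841 <= 842 < 900 = 30^2.
Iterate m_{i+1} = d_i*a_i - m_i, d_{i+1} = (842 - m_{i+1}^2)/d_i, a_{i+1} = floor((a_0 + m_{i+1})/d_{i+1}):
  m_1 = 1*29 - 0 = 29, d_1 = (842 - 29^2)/1 = 1/1 = 1, a_1 = floor((29 + 29)/1) = 58.
  m_2 = 1*58 - 29 = 29, d_2 = (842 - 29^2)/1 = 1/1 = 1: (m_2, d_2) = (m_1, d_1) = (29, 1), so from here the quotient a_1 repeats; the period length is 1.
So sqrt(842) = [29; (58)] with period length k = 1.
k is odd, so (p_{k-1}, q_{k-1}) only solves x^2 - 842y^2 = -1 and the fundamental solution of x^2 - 842y^2 = 1 is (p_{2k-1}, q_{2k-1}) = (p_1, q_1); compute convergents through index 1, running through the period twice.
Convergents (p_i = a_i*p_{i-1} + p_{i-2}, q_i = a_i*q_{i-1} + q_{i-2} with p_{-2}=0, p_{-1}=1, q_{-2}=1, q_{-1}=0):
  i=0: a_0=29, p_0 = 29*1 + 0 = 29, q_0 = 29*0 + 1 = 1.
  i=1: a_1=58, p_1 = 58*29 + 1 = 1683, q_1 = 58*1 + 0 = 58.
Indeed p_0^2 - 842*q_0^2 = 841 - 842 = -1, not +1.
Check: 1683^2 - 842*58^2 = 2832489 - 2832488 = 1, so (x, y) = (1683, 58) solves the equation, and by the theorem it is the least positive solution.

(x, y) = (1683, 58)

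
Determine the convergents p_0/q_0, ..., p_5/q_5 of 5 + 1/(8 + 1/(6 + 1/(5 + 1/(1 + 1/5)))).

Using the convergent recurrence p_i = a_i*p_{i-1} + p_{i-2}, q_i = a_i*q_{i-1} + q_{i-2} with p_{-2}=0, p_{-1}=1, q_{-2}=1, q_{-1}=0:
  i=0: a_0=5, p_0 = 5*1 + 0 = 5, q_0 = 5*0 + 1 = 1.
  i=1: a_1=8, p_1 = 8*5 + 1 = 41, q_1 = 8*1 + 0 = 8.
  i=2: a_2=6, p_2 = 6*41 + 5 = 251, q_2 = 6*8 + 1 = 49.
  i=3: a_3=5, p_3 = 5*251 + 41 = 1296, q_3 = 5*49 + 8 = 253.
  i=4: a_4=1, p_4 = 1*1296 + 251 = 1547, q_4 = 1*253 + 49 = 302.
  i=5: a_5=5, p_5 = 5*1547 + 1296 = 9031, q_5 = 5*302 + 253 = 1763.

5/1, 41/8, 251/49, 1296/253, 1547/302, 9031/1763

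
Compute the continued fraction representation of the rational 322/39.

[8; 3, 1, 9]

Run the Euclidean algorithm on 322 and 39; the successive quotients are the partial quotients a_0, a_1, ... (each step inverts the fractional part left over by the previous one):
  322 = 8*39 + 10, so a_0 = 8.
  39 = 3*10 + 9, so a_1 = 3.
  10 = 1*9 + 1, so a_2 = 1.
  9 = 9*1 + 0, so a_3 = 9.
The remainder reaches 0 after 4 divisions, so the expansion has 4 partial quotients, read off in order.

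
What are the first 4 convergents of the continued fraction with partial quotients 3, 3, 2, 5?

3/1, 10/3, 23/7, 125/38

Using the convergent recurrence p_i = a_i*p_{i-1} + p_{i-2}, q_i = a_i*q_{i-1} + q_{i-2} with p_{-2}=0, p_{-1}=1, q_{-2}=1, q_{-1}=0:
  i=0: a_0=3, p_0 = 3*1 + 0 = 3, q_0 = 3*0 + 1 = 1.
  i=1: a_1=3, p_1 = 3*3 + 1 = 10, q_1 = 3*1 + 0 = 3.
  i=2: a_2=2, p_2 = 2*10 + 3 = 23, q_2 = 2*3 + 1 = 7.
  i=3: a_3=5, p_3 = 5*23 + 10 = 125, q_3 = 5*7 + 3 = 38.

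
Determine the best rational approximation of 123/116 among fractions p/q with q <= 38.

35/33

Expand x = 123/116 as a continued fraction with the Euclidean algorithm:
  123 = 1*116 + 7, so a_0 = 1.
  116 = 16*7 + 4, so a_1 = 16.
  7 = 1*4 + 3, so a_2 = 1.
  4 = 1*3 + 1, so a_3 = 1.
  3 = 3*1 + 0, so a_4 = 3.
so x = [1; 16, 1, 1, 3].
Convergents (p_i = a_i*p_{i-1} + p_{i-2}, q_i = a_i*q_{i-1} + q_{i-2} with p_{-2}=0, p_{-1}=1, q_{-2}=1, q_{-1}=0), until the denominator exceeds 38:
  i=0: a_0=1, p_0 = 1*1 + 0 = 1, q_0 = 1*0 + 1 = 1.
  i=1: a_1=16, p_1 = 16*1 + 1 = 17, q_1 = 16*1 + 0 = 16.
  i=2: a_2=1, p_2 = 1*17 + 1 = 18, q_2 = 1*16 + 1 = 17.
  i=3: a_3=1, p_3 = 1*18 + 17 = 35, q_3 = 1*17 + 16 = 33.
  i=4: a_4=3, p_4 = 3*35 + 18 = 123, q_4 = 3*33 + 17 = 116.
q_4 = 116 > 38, so the last convergent with denominator <= 38 is p_3/q_3 = 35/33.
The closest fraction with denominator <= 38 is either p_3/q_3 or the intermediate fraction (k*p_3 + p_2)/(k*q_3 + q_2) with the largest k >= 1 whose denominator stays <= 38; these approach x as k grows, and every other convergent or intermediate fraction in range is farther away.
Largest k: floor((38 - q_2)/q_3) = floor((38 - 17)/33) = 0.
Since k = 0, no intermediate fraction beyond p_3/q_3 has denominator <= 38, so the convergent 35/33 is the closest (its error is |123*33 - 35*116|/(116*33) = 1/3828).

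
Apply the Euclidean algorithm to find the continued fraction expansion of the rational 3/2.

Run the Euclidean algorithm on 3 and 2; the successive quotients are the partial quotients a_0, a_1, ... (each step inverts the fractional part left over by the previous one):
  3 = 1*2 + 1, so a_0 = 1.
  2 = 2*1 + 0, so a_1 = 2.
The remainder reaches 0 after 2 divisions, so the expansion has 2 partial quotients, read off in order.

[1; 2]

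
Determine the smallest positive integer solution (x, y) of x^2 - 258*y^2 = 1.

(x, y) = (257, 16)

First expand sqrt(258) as a continued fraction. With x_i = (sqrt(258) + m_i)/d_i and (m_0, d_0) = (0, 1): a_0 = floor(sqrt(258)) = 16, since 16^2 = 256 <= 258 < 289 = 17^2.
Iterate m_{i+1} = d_i*a_i - m_i, d_{i+1} = (258 - m_{i+1}^2)/d_i, a_{i+1} = floor((a_0 + m_{i+1})/d_{i+1}):
  m_1 = 1*16 - 0 = 16, d_1 = (258 - 16^2)/1 = 2/1 = 2, a_1 = floor((16 + 16)/2) = 16.
  m_2 = 2*16 - 16 = 16, d_2 = (258 - 16^2)/2 = 2/2 = 1, a_2 = floor((16 + 16)/1) = 32.
  m_3 = 1*32 - 16 = 16, d_3 = (258 - 16^2)/1 = 2/1 = 2: (m_3, d_3) = (m_1, d_1) = (16, 2), so from here the quotients repeat a_1, a_2; the period length is 2.
So sqrt(258) = [16; (16, 32)] with period length k = 2.
k is even, so the fundamental solution of x^2 - 258y^2 = 1 is (p_{k-1}, q_{k-1}) = (p_1, q_1); compute convergents through index 1.
Convergents (p_i = a_i*p_{i-1} + p_{i-2}, q_i = a_i*q_{i-1} + q_{i-2} with p_{-2}=0, p_{-1}=1, q_{-2}=1, q_{-1}=0):
  i=0: a_0=16, p_0 = 16*1 + 0 = 16, q_0 = 16*0 + 1 = 1.
  i=1: a_1=16, p_1 = 16*16 + 1 = 257, q_1 = 16*1 + 0 = 16.
Check: 257^2 - 258*16^2 = 66049 - 66048 = 1, so (x, y) = (257, 16) solves the equation, and by the theorem it is the least positive solution.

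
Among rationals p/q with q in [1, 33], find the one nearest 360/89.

89/22

Expand x = 360/89 as a continued fraction with the Euclidean algorithm:
  360 = 4*89 + 4, so a_0 = 4.
  89 = 22*4 + 1, so a_1 = 22.
  4 = 4*1 + 0, so a_2 = 4.
so x = [4; 22, 4].
Convergents (p_i = a_i*p_{i-1} + p_{i-2}, q_i = a_i*q_{i-1} + q_{i-2} with p_{-2}=0, p_{-1}=1, q_{-2}=1, q_{-1}=0), until the denominator exceeds 33:
  i=0: a_0=4, p_0 = 4*1 + 0 = 4, q_0 = 4*0 + 1 = 1.
  i=1: a_1=22, p_1 = 22*4 + 1 = 89, q_1 = 22*1 + 0 = 22.
  i=2: a_2=4, p_2 = 4*89 + 4 = 360, q_2 = 4*22 + 1 = 89.
q_2 = 89 > 33, so the last convergent with denominator <= 33 is p_1/q_1 = 89/22.
The closest fraction with denominator <= 33 is either p_1/q_1 or the intermediate fraction (k*p_1 + p_0)/(k*q_1 + q_0) with the largest k >= 1 whose denominator stays <= 33; these approach x as k grows, and every other convergent or intermediate fraction in range is farther away.
Largest k: floor((33 - q_0)/q_1) = floor((33 - 1)/22) = 1.
That gives (1*89 + 4)/(1*22 + 1) = 93/23.
Compare the errors: |x - 89/22| = |360*22 - 89*89|/(89*22) = 1/1958, and |x - 93/23| = |360*23 - 93*89|/(89*23) = 3/2047.
Cross-multiplying, 1*2047 = 2047 < 5874 = 3*1958, so 1/1958 is smaller: the convergent 89/22 is closer to x than 93/23.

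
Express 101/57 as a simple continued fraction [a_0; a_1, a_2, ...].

[1; 1, 3, 2, 1, 1, 2]

Run the Euclidean algorithm on 101 and 57; the successive quotients are the partial quotients a_0, a_1, ... (each step inverts the fractional part left over by the previous one):
  101 = 1*57 + 44, so a_0 = 1.
  57 = 1*44 + 13, so a_1 = 1.
  44 = 3*13 + 5, so a_2 = 3.
  13 = 2*5 + 3, so a_3 = 2.
  5 = 1*3 + 2, so a_4 = 1.
  3 = 1*2 + 1, so a_5 = 1.
  2 = 2*1 + 0, so a_6 = 2.
The remainder reaches 0 after 7 divisions, so the expansion has 7 partial quotients, read off in order.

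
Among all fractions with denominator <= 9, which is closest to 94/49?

17/9

Expand x = 94/49 as a continued fraction with the Euclidean algorithm:
  94 = 1*49 + 45, so a_0 = 1.
  49 = 1*45 + 4, so a_1 = 1.
  45 = 11*4 + 1, so a_2 = 11.
  4 = 4*1 + 0, so a_3 = 4.
so x = [1; 1, 11, 4].
Convergents (p_i = a_i*p_{i-1} + p_{i-2}, q_i = a_i*q_{i-1} + q_{i-2} with p_{-2}=0, p_{-1}=1, q_{-2}=1, q_{-1}=0), until the denominator exceeds 9:
  i=0: a_0=1, p_0 = 1*1 + 0 = 1, q_0 = 1*0 + 1 = 1.
  i=1: a_1=1, p_1 = 1*1 + 1 = 2, q_1 = 1*1 + 0 = 1.
  i=2: a_2=11, p_2 = 11*2 + 1 = 23, q_2 = 11*1 + 1 = 12.
q_2 = 12 > 9, so the last convergent with denominator <= 9 is p_1/q_1 = 2/1.
The closest fraction with denominator <= 9 is either p_1/q_1 or the intermediate fraction (k*p_1 + p_0)/(k*q_1 + q_0) with the largest k >= 1 whose denominator stays <= 9; these approach x as k grows, and every other convergent or intermediate fraction in range is farther away.
Largest k: floor((9 - q_0)/q_1) = floor((9 - 1)/1) = 8.
That gives (8*2 + 1)/(8*1 + 1) = 17/9.
Compare the errors: |x - 2/1| = |94*1 - 2*49|/(49*1) = 4/49, and |x - 17/9| = |94*9 - 17*49|/(49*9) = 13/441.
Cross-multiplying, 13*49 = 637 < 1764 = 4*441, so 13/441 is smaller: the intermediate fraction 17/9 is closer to x than 2/1.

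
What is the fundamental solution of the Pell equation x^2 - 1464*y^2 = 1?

First expand sqrt(1464) as a continued fraction. With x_i = (sqrt(1464) + m_i)/d_i and (m_0, d_0) = (0, 1): a_0 = floor(sqrt(1464)) = 38, since 38^2 = 1444 <= 1464 < 1521 = 39^2.
Iterate m_{i+1} = d_i*a_i - m_i, d_{i+1} = (1464 - m_{i+1}^2)/d_i, a_{i+1} = floor((a_0 + m_{i+1})/d_{i+1}):
  m_1 = 1*38 - 0 = 38, d_1 = (1464 - 38^2)/1 = 20/1 = 20, a_1 = floor((38 + 38)/20) = 3.
  m_2 = 20*3 - 38 = 22, d_2 = (1464 - 22^2)/20 = 980/20 = 49, a_2 = floor((38 + 22)/49) = 1.
  m_3 = 49*1 - 22 = 27, d_3 = (1464 - 27^2)/49 = 735/49 = 15, a_3 = floor((38 + 27)/15) = 4.
  m_4 = 15*4 - 27 = 33, d_4 = (1464 - 33^2)/15 = 375/15 = 25, a_4 = floor((38 + 33)/25) = 2.
  m_5 = 25*2 - 33 = 17, d_5 = (1464 - 17^2)/25 = 1175/25 = 47, a_5 = floor((38 + 17)/47) = 1.
  m_6 = 47*1 - 17 = 30, d_6 = (1464 - 30^2)/47 = 564/47 = 12, a_6 = floor((38 + 30)/12) = 5.
  m_7 = 12*5 - 30 = 30, d_7 = (1464 - 30^2)/12 = 564/12 = 47, a_7 = floor((38 + 30)/47) = 1.
  m_8 = 47*1 - 30 = 17, d_8 = (1464 - 17^2)/47 = 1175/47 = 25, a_8 = floor((38 + 17)/25) = 2.
  m_9 = 25*2 - 17 = 33, d_9 = (1464 - 33^2)/25 = 375/25 = 15, a_9 = floor((38 + 33)/15) = 4.
  m_10 = 15*4 - 33 = 27, d_10 = (1464 - 27^2)/15 = 735/15 = 49, a_10 = floor((38 + 27)/49) = 1.
  m_11 = 49*1 - 27 = 22, d_11 = (1464 - 22^2)/49 = 980/49 = 20, a_11 = floor((38 + 22)/20) = 3.
  m_12 = 20*3 - 22 = 38, d_12 = (1464 - 38^2)/20 = 20/20 = 1, a_12 = floor((38 + 38)/1) = 76.
  m_13 = 1*76 - 38 = 38, d_13 = (1464 - 38^2)/1 = 20/1 = 20: (m_13, d_13) = (m_1, d_1) = (38, 20), so from here the quotients repeat a_1, ..., a_12; the period length is 12.
So sqrt(1464) = [38; (3, 1, 4, 2, 1, 5, 1, 2, 4, 1, 3, 76)] with period length k = 12.
k is even, so the fundamental solution of x^2 - 1464y^2 = 1 is (p_{k-1}, q_{k-1}) = (p_11, q_11); compute convergents through index 11.
Convergents (p_i = a_i*p_{i-1} + p_{i-2}, q_i = a_i*q_{i-1} + q_{i-2} with p_{-2}=0, p_{-1}=1, q_{-2}=1, q_{-1}=0):
  i=0: a_0=38, p_0 = 38*1 + 0 = 38, q_0 = 38*0 + 1 = 1.
  i=1: a_1=3, p_1 = 3*38 + 1 = 115, q_1 = 3*1 + 0 = 3.
  i=2: a_2=1, p_2 = 1*115 + 38 = 153, q_2 = 1*3 + 1 = 4.
  i=3: a_3=4, p_3 = 4*153 + 115 = 727, q_3 = 4*4 + 3 = 19.
  i=4: a_4=2, p_4 = 2*727 + 153 = 1607, q_4 = 2*19 + 4 = 42.
  i=5: a_5=1, p_5 = 1*1607 + 727 = 2334, q_5 = 1*42 + 19 = 61.
  i=6: a_6=5, p_6 = 5*2334 + 1607 = 13277, q_6 = 5*61 + 42 = 347.
  i=7: a_7=1, p_7 = 1*13277 + 2334 = 15611, q_7 = 1*347 + 61 = 408.
  i=8: a_8=2, p_8 = 2*15611 + 13277 = 44499, q_8 = 2*408 + 347 = 1163.
  i=9: a_9=4, p_9 = 4*44499 + 15611 = 193607, q_9 = 4*1163 + 408 = 5060.
  i=10: a_10=1, p_10 = 1*193607 + 44499 = 238106, q_10 = 1*5060 + 1163 = 6223.
  i=11: a_11=3, p_11 = 3*238106 + 193607 = 907925, q_11 = 3*6223 + 5060 = 23729.
Check: 907925^2 - 1464*23729^2 = 824327805625 - 824327805624 = 1, so (x, y) = (907925, 23729) solves the equation, and by the theorem it is the least positive solution.

(x, y) = (907925, 23729)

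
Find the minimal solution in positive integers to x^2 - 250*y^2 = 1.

First expand sqrt(250) as a continued fraction. With x_i = (sqrt(250) + m_i)/d_i and (m_0, d_0) = (0, 1): a_0 = floor(sqrt(250)) = 15, since 15^2 = 225 <= 250 < 256 = 16^2.
Iterate m_{i+1} = d_i*a_i - m_i, d_{i+1} = (250 - m_{i+1}^2)/d_i, a_{i+1} = floor((a_0 + m_{i+1})/d_{i+1}):
  m_1 = 1*15 - 0 = 15, d_1 = (250 - 15^2)/1 = 25/1 = 25, a_1 = floor((15 + 15)/25) = 1.
  m_2 = 25*1 - 15 = 10, d_2 = (250 - 10^2)/25 = 150/25 = 6, a_2 = floor((15 + 10)/6) = 4.
  m_3 = 6*4 - 10 = 14, d_3 = (250 - 14^2)/6 = 54/6 = 9, a_3 = floor((15 + 14)/9) = 3.
  m_4 = 9*3 - 14 = 13, d_4 = (250 - 13^2)/9 = 81/9 = 9, a_4 = floor((15 + 13)/9) = 3.
  m_5 = 9*3 - 13 = 14, d_5 = (250 - 14^2)/9 = 54/9 = 6, a_5 = floor((15 + 14)/6) = 4.
  m_6 = 6*4 - 14 = 10, d_6 = (250 - 10^2)/6 = 150/6 = 25, a_6 = floor((15 + 10)/25) = 1.
  m_7 = 25*1 - 10 = 15, d_7 = (250 - 15^2)/25 = 25/25 = 1, a_7 = floor((15 + 15)/1) = 30.
  m_8 = 1*30 - 15 = 15, d_8 = (250 - 15^2)/1 = 25/1 = 25: (m_8, d_8) = (m_1, d_1) = (15, 25), so from here the quotients repeat a_1, ..., a_7; the period length is 7.
So sqrt(250) = [15; (1, 4, 3, 3, 4, 1, 30)] with period length k = 7.
k is odd, so (p_{k-1}, q_{k-1}) only solves x^2 - 250y^2 = -1 and the fundamental solution of x^2 - 250y^2 = 1 is (p_{2k-1}, q_{2k-1}) = (p_13, q_13); compute convergents through index 13, running through the period twice.
Convergents (p_i = a_i*p_{i-1} + p_{i-2}, q_i = a_i*q_{i-1} + q_{i-2} with p_{-2}=0, p_{-1}=1, q_{-2}=1, q_{-1}=0):
  i=0: a_0=15, p_0 = 15*1 + 0 = 15, q_0 = 15*0 + 1 = 1.
  i=1: a_1=1, p_1 = 1*15 + 1 = 16, q_1 = 1*1 + 0 = 1.
  i=2: a_2=4, p_2 = 4*16 + 15 = 79, q_2 = 4*1 + 1 = 5.
  i=3: a_3=3, p_3 = 3*79 + 16 = 253, q_3 = 3*5 + 1 = 16.
  i=4: a_4=3, p_4 = 3*253 + 79 = 838, q_4 = 3*16 + 5 = 53.
  i=5: a_5=4, p_5 = 4*838 + 253 = 3605, q_5 = 4*53 + 16 = 228.
  i=6: a_6=1, p_6 = 1*3605 + 838 = 4443, q_6 = 1*228 + 53 = 281.
  i=7: a_7=30, p_7 = 30*4443 + 3605 = 136895, q_7 = 30*281 + 228 = 8658.
  i=8: a_8=1, p_8 = 1*136895 + 4443 = 141338, q_8 = 1*8658 + 281 = 8939.
  i=9: a_9=4, p_9 = 4*141338 + 136895 = 702247, q_9 = 4*8939 + 8658 = 44414.
  i=10: a_10=3, p_10 = 3*702247 + 141338 = 2248079, q_10 = 3*44414 + 8939 = 142181.
  i=11: a_11=3, p_11 = 3*2248079 + 702247 = 7446484, q_11 = 3*142181 + 44414 = 470957.
  i=12: a_12=4, p_12 = 4*7446484 + 2248079 = 32034015, q_12 = 4*470957 + 142181 = 2026009.
  i=13: a_13=1, p_13 = 1*32034015 + 7446484 = 39480499, q_13 = 1*2026009 + 470957 = 2496966.
Indeed p_6^2 - 250*q_6^2 = 19740249 - 19740250 = -1, not +1.
Check: 39480499^2 - 250*2496966^2 = 1558709801289001 - 1558709801289000 = 1, so (x, y) = (39480499, 2496966) solves the equation, and by the theorem it is the least positive solution.

(x, y) = (39480499, 2496966)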